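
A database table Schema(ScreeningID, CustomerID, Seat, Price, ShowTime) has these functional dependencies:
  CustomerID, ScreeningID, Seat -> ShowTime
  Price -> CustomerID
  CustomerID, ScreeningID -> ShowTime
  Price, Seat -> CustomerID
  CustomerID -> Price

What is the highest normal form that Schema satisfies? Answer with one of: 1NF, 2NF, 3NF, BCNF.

Candidate keys: {CustomerID, ScreeningID, Seat}, {Price, ScreeningID, Seat}. Prime attributes: {CustomerID, Price, ScreeningID, Seat}.
Price -> CustomerID: {Price}⁺ = {CustomerID, Price}, which is not all of the attributes, so the left side is not a superkey — BCNF is violated.
CustomerID, ScreeningID -> ShowTime determines the non-prime attribute {ShowTime} from a non-superkey — 3NF is violated.
{CustomerID, ScreeningID} is a proper subset of the key {CustomerID, ScreeningID, Seat}, and {CustomerID, ScreeningID}⁺ contains the non-prime attribute {ShowTime} — a partial dependency, so 2NF is violated.

1NF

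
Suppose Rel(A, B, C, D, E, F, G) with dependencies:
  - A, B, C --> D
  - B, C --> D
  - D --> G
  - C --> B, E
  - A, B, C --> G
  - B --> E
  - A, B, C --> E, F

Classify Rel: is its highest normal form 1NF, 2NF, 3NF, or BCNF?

Candidate key: {A, C}. Prime attributes: {A, C}.
B, C --> D breaks BCNF: {B, C}⁺ = {B, C, D, E, G}, so {B, C} is not a superkey.
B, C --> D determines the non-prime attribute {D} from a non-superkey — 3NF is violated.
Since {C} ⊂ {A, C} and {C}⁺ ⊇ {B, D, E, G} with {B, D, E, G} non-prime, there is a partial dependency; 2NF fails.

1NF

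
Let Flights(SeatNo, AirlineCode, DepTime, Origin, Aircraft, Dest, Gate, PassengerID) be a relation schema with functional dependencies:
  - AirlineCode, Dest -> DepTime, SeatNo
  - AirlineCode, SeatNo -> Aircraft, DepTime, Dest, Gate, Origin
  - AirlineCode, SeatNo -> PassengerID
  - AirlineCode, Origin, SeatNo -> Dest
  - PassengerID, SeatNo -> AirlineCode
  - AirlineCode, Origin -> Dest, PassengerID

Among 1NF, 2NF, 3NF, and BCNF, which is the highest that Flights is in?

Candidate keys: {AirlineCode, Dest}, {AirlineCode, Origin}, {AirlineCode, SeatNo}, {PassengerID, SeatNo}. Prime attributes: {AirlineCode, Dest, Origin, PassengerID, SeatNo}.
Each dependency's left side is a superkey — BCNF holds.

BCNF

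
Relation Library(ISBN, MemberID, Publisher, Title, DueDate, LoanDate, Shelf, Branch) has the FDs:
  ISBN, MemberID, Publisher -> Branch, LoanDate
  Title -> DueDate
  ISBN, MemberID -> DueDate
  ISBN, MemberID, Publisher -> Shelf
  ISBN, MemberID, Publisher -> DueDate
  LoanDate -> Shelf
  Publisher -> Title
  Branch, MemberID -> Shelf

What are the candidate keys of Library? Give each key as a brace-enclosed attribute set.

Attributes never on any right-hand side: {ISBN, MemberID, Publisher} — every candidate key must contain all of them.
{ISBN, MemberID, Publisher} is a candidate key since {ISBN, MemberID, Publisher}⁺ = {Branch, DueDate, ISBN, LoanDate, MemberID, Publisher, Shelf, Title} covers every attribute.
Every other attribute set either contains this one or has a smaller closure.

{ISBN, MemberID, Publisher}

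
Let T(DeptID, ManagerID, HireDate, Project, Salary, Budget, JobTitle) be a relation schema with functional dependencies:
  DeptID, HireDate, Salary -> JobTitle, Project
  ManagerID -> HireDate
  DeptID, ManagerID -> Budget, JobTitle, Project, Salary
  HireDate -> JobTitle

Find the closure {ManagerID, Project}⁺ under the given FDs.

{HireDate, JobTitle, ManagerID, Project}

Start with {ManagerID, Project}.
ManagerID -> HireDate applies; add {HireDate} → now {HireDate, ManagerID, Project}.
HireDate -> JobTitle applies; add {JobTitle} → now {HireDate, JobTitle, ManagerID, Project}.
No further FD applies.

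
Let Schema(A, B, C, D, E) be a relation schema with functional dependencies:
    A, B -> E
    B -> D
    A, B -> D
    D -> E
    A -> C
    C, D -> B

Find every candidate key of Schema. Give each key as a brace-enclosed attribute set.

{A, B}, {A, D}

Attributes never on any right-hand side: {A} — every candidate key must contain it.
{A, B}⁺ = {A, B, C, D, E}, which is every attribute, so {A, B} is a candidate key.
{A, D}⁺ = {A, B, C, D, E}, which is every attribute, so {A, D} is a candidate key.
These are minimal and exhaustive — every other superkey contains one of them.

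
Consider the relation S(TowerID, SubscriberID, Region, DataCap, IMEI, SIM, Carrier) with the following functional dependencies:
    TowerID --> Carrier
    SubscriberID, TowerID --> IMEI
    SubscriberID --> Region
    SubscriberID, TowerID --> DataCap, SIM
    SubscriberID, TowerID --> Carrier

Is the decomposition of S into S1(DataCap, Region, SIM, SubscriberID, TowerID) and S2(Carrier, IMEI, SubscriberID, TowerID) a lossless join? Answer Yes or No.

The shared attributes are {SubscriberID, TowerID} and {SubscriberID, TowerID}⁺ = {Carrier, DataCap, IMEI, Region, SIM, SubscriberID, TowerID}.
Since S1 ⊆ {Carrier, DataCap, IMEI, Region, SIM, SubscriberID, TowerID}, the intersection is a superkey of S1; the decomposition is lossless.

Yes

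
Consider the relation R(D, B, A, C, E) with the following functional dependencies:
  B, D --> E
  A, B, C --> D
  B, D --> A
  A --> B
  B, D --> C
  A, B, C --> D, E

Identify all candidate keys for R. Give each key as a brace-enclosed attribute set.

Closure of {A, C} is {A, B, C, D, E}, the whole schema; {A, C} is a candidate key.
Closure of {A, D} is {A, B, C, D, E}, the whole schema; {A, D} is a candidate key.
Closure of {B, D} is {A, B, C, D, E}, the whole schema; {B, D} is a candidate key.
These are minimal and exhaustive — every other superkey contains one of them.

{A, C}, {A, D}, {B, D}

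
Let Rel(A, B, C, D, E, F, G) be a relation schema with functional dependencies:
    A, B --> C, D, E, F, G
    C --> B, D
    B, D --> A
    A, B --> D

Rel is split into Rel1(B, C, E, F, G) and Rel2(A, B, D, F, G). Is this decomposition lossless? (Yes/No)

Rel1 ∩ Rel2 = {B, F, G}; its closure under F is {B, F, G}.
Rel1 ⊄ {B, F, G} and Rel2 ⊄ {B, F, G}, so the split is lossy.

No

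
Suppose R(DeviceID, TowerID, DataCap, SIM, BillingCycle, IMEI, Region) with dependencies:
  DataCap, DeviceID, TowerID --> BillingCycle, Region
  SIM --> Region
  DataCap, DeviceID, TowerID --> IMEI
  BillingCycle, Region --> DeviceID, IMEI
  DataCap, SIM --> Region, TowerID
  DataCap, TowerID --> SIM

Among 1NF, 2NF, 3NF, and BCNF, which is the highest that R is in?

Candidate keys: {BillingCycle, DataCap, SIM}, {BillingCycle, DataCap, TowerID}, {DataCap, DeviceID, SIM}, {DataCap, DeviceID, TowerID}. Prime attributes: {BillingCycle, DataCap, DeviceID, SIM, TowerID}.
SIM --> Region: {SIM}⁺ = {Region, SIM}, which is not all of the attributes, so the left side is not a superkey — BCNF is violated.
Because {Region} is non-prime and the left side of SIM --> Region is not a superkey, the relation is not in 3NF.
Since {SIM} ⊂ {BillingCycle, DataCap, SIM} and {SIM}⁺ ⊇ {Region} with {Region} non-prime, there is a partial dependency; 2NF fails.

1NF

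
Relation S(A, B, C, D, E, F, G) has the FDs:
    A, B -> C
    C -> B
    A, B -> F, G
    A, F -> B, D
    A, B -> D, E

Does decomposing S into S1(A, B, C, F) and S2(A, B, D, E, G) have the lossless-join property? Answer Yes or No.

S1 ∩ S2 = {A, B}; its closure under F is {A, B, C, D, E, F, G}.
Since S1 ⊆ {A, B, C, D, E, F, G}, the intersection is a superkey of S1; the decomposition is lossless.

Yes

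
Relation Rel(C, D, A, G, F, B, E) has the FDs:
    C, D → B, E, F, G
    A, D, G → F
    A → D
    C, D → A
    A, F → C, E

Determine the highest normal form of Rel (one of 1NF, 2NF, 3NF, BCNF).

Candidate keys: {A, C}, {A, F}, {A, G}, {C, D}. Prime attributes: {A, C, D, F, G}.
A → D: {A}⁺ = {A, D}, which is not all of the attributes, so the left side is not a superkey — BCNF is violated.
Its right-hand attributes {D} are all prime, as are those of every other non-superkey FD — the relation is in 3NF.

3NF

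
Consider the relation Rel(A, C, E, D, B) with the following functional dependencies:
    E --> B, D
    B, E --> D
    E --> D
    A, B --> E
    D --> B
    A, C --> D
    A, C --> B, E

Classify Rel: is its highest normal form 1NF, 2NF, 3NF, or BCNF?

2NF

Candidate key: {A, C}. Prime attributes: {A, C}.
E --> B, D breaks BCNF: {E}⁺ = {B, D, E}, so {E} is not a superkey.
E --> B, D determines the non-prime attributes {B, D} from a non-superkey — 3NF is violated.
Checking every proper subset of each key, none determines a non-prime attribute — 2NF is satisfied.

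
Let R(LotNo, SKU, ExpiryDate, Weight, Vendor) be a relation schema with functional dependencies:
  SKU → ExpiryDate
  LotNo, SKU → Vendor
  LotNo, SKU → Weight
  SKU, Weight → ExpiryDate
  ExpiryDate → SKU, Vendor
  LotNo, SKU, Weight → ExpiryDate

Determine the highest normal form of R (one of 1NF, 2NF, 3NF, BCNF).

Candidate keys: {ExpiryDate, LotNo}, {LotNo, SKU}. Prime attributes: {ExpiryDate, LotNo, SKU}.
SKU → ExpiryDate: {SKU}⁺ = {ExpiryDate, SKU, Vendor}, which is not all of the attributes, so the left side is not a superkey — BCNF is violated.
Because {Vendor} is non-prime and the left side of ExpiryDate → SKU, Vendor is not a superkey, the relation is not in 3NF.
{ExpiryDate} is a proper subset of the key {ExpiryDate, LotNo}, and {ExpiryDate}⁺ contains the non-prime attribute {Vendor} — a partial dependency, so 2NF is violated.

1NF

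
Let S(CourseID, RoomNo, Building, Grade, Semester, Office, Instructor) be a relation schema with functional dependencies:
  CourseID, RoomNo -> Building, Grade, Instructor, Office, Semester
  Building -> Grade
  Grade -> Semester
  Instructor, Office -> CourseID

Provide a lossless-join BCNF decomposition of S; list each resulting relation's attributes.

{Building, Grade}; {Building, Instructor, Office, RoomNo}; {CourseID, Instructor, Office}; {Grade, Semester}

Candidate keys of the original relation: {CourseID, RoomNo}, {Instructor, Office, RoomNo}.
Within {Building, CourseID, Grade, Instructor, Office, RoomNo, Semester}: {Building}⁺ ∩ {Building, CourseID, Grade, Instructor, Office, RoomNo, Semester} = {Building, Grade, Semester}, not the whole set, so Building -> Grade, Semester violates BCNF; decompose into {Building, Grade, Semester} and {Building, CourseID, Instructor, Office, RoomNo}.
Within {Building, Grade, Semester}: {Grade}⁺ ∩ {Building, Grade, Semester} = {Grade, Semester}, not the whole set, so Grade -> Semester violates BCNF; decompose into {Grade, Semester} and {Building, Grade}.
{Grade, Semester} is in BCNF.
{Building, Grade} is in BCNF.
Within {Building, CourseID, Instructor, Office, RoomNo}: {Instructor, Office}⁺ ∩ {Building, CourseID, Instructor, Office, RoomNo} = {CourseID, Instructor, Office}, not the whole set, so Instructor, Office -> CourseID violates BCNF; decompose into {CourseID, Instructor, Office} and {Building, Instructor, Office, RoomNo}.
{CourseID, Instructor, Office} is in BCNF.
{Building, Instructor, Office, RoomNo} is in BCNF.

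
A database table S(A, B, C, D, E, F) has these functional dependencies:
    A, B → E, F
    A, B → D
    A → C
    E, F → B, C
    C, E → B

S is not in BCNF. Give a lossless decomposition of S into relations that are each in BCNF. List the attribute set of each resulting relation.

{A, C}; {A, D, E, F}; {B, E, F}

Candidate keys of the original relation: {A, B}, {A, E}.
In {A, B, C, D, E, F}, {A} is not a superkey ({A}⁺ restricted to this set is {A, C}), so split on A → C into {A, C} and {A, B, D, E, F}.
{A, C}: every determinant is a superkey — BCNF.
In {A, B, D, E, F}, {E, F} is not a superkey ({E, F}⁺ restricted to this set is {B, E, F}), so split on E, F → B into {B, E, F} and {A, D, E, F}.
{B, E, F}: every determinant is a superkey — BCNF.
{A, D, E, F}: every determinant is a superkey — BCNF.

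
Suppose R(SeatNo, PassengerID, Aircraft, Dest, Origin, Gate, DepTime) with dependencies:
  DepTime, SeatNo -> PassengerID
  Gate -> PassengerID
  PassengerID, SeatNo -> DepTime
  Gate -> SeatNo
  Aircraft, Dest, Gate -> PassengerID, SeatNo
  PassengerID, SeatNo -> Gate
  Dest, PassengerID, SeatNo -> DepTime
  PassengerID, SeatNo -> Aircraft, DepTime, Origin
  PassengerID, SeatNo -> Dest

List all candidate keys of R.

Closure of {Gate} is {Aircraft, DepTime, Dest, Gate, Origin, PassengerID, SeatNo}, the whole schema; {Gate} is a candidate key.
Closure of {DepTime, SeatNo} is {Aircraft, DepTime, Dest, Gate, Origin, PassengerID, SeatNo}, the whole schema; {DepTime, SeatNo} is a candidate key.
Closure of {PassengerID, SeatNo} is {Aircraft, DepTime, Dest, Gate, Origin, PassengerID, SeatNo}, the whole schema; {PassengerID, SeatNo} is a candidate key.
Any other superkey properly contains one of these, so there are no further candidate keys.

{DepTime, SeatNo}, {Gate}, {PassengerID, SeatNo}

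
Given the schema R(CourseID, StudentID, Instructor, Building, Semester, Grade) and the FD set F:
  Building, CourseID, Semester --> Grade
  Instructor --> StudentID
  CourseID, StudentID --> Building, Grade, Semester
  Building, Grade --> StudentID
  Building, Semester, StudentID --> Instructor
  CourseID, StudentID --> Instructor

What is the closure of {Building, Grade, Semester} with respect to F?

{Building, Grade, Instructor, Semester, StudentID}

Start with {Building, Grade, Semester}.
Building, Grade --> StudentID applies; add {StudentID} → now {Building, Grade, Semester, StudentID}.
Building, Semester, StudentID --> Instructor applies; add {Instructor} → now {Building, Grade, Instructor, Semester, StudentID}.
No further FD applies.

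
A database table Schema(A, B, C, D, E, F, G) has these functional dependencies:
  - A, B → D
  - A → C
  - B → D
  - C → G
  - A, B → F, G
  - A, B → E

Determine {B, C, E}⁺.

Start with {B, C, E}.
B → D applies; add {D} → now {B, C, D, E}.
C → G applies; add {G} → now {B, C, D, E, G}.
No further FD applies.

{B, C, D, E, G}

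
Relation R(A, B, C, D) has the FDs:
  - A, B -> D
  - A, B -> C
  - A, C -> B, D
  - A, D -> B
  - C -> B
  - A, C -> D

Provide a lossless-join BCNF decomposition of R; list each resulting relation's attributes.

Candidate keys of the original relation: {A, B}, {A, C}, {A, D}.
Within {A, B, C, D}: {C}⁺ ∩ {A, B, C, D} = {B, C}, not the whole set, so C -> B violates BCNF; decompose into {B, C} and {A, C, D}.
{B, C} is in BCNF.
{A, C, D} is in BCNF.

{A, C, D}; {B, C}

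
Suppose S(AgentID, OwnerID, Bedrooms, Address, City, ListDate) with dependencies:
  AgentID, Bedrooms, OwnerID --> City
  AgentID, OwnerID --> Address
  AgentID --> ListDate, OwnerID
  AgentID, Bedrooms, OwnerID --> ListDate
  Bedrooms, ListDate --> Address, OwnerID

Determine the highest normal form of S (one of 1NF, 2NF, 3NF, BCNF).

Candidate key: {AgentID, Bedrooms}. Prime attributes: {AgentID, Bedrooms}.
AgentID, OwnerID --> Address breaks BCNF: {AgentID, OwnerID}⁺ = {Address, AgentID, ListDate, OwnerID}, so {AgentID, OwnerID} is not a superkey.
AgentID, OwnerID --> Address determines the non-prime attribute {Address} from a non-superkey — 3NF is violated.
Since {AgentID} ⊂ {AgentID, Bedrooms} and {AgentID}⁺ ⊇ {Address, ListDate, OwnerID} with {Address, ListDate, OwnerID} non-prime, there is a partial dependency; 2NF fails.

1NF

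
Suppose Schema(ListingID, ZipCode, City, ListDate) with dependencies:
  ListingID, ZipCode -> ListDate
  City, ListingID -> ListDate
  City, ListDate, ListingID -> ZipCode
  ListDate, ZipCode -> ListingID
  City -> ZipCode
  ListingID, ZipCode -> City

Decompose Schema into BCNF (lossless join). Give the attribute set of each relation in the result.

{City, ListDate, ListingID}; {City, ZipCode}

Candidate keys of the original relation: {City, ListDate}, {City, ListingID}, {ListDate, ZipCode}, {ListingID, ZipCode}.
Within {City, ListDate, ListingID, ZipCode}: {City}⁺ ∩ {City, ListDate, ListingID, ZipCode} = {City, ZipCode}, not the whole set, so City -> ZipCode violates BCNF; decompose into {City, ZipCode} and {City, ListDate, ListingID}.
{City, ZipCode} has no BCNF violation.
{City, ListDate, ListingID} has no BCNF violation.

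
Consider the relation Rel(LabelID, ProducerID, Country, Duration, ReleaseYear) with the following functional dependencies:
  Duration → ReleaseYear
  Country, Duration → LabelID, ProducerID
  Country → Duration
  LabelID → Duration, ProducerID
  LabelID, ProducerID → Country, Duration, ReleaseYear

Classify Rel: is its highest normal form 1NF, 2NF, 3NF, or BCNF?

2NF

Candidate keys: {Country}, {LabelID}. Prime attributes: {Country, LabelID}.
Duration → ReleaseYear: {Duration}⁺ = {Duration, ReleaseYear}, which is not all of the attributes, so the left side is not a superkey — BCNF is violated.
Duration → ReleaseYear determines the non-prime attribute {ReleaseYear} from a non-superkey — 3NF is violated.
All keys have size 1, which rules out partial dependencies — 2NF is satisfied.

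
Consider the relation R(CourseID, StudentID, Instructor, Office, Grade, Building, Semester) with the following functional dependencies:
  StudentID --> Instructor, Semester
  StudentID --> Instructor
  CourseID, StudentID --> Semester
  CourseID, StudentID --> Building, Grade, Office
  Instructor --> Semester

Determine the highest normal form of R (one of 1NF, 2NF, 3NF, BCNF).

1NF

Candidate key: {CourseID, StudentID}. Prime attributes: {CourseID, StudentID}.
For StudentID --> Instructor, Semester we have {StudentID}⁺ = {Instructor, Semester, StudentID}; {StudentID} is not a superkey, so BCNF fails.
StudentID --> Instructor, Semester has non-prime {Instructor, Semester} on the right and a non-superkey on the left, so 3NF fails.
The proper key subset {StudentID} of {CourseID, StudentID} determines non-prime {Instructor, Semester}, so the relation is not even in 2NF.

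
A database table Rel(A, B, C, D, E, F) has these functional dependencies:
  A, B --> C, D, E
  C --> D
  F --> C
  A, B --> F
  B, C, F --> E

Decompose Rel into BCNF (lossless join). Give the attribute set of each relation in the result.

{A, B, F}; {B, E, F}; {C, D}; {C, F}

Candidate key of the original relation: {A, B}.
In {A, B, C, D, E, F}, {C} is not a superkey ({C}⁺ restricted to this set is {C, D}), so split on C --> D into {C, D} and {A, B, C, E, F}.
{C, D} has no BCNF violation.
In {A, B, C, E, F}, {F} is not a superkey ({F}⁺ restricted to this set is {C, F}), so split on F --> C into {C, F} and {A, B, E, F}.
{C, F} has no BCNF violation.
In {A, B, E, F}, {B, F} is not a superkey ({B, F}⁺ restricted to this set is {B, E, F}), so split on B, F --> E into {B, E, F} and {A, B, F}.
{B, E, F} has no BCNF violation.
{A, B, F} has no BCNF violation.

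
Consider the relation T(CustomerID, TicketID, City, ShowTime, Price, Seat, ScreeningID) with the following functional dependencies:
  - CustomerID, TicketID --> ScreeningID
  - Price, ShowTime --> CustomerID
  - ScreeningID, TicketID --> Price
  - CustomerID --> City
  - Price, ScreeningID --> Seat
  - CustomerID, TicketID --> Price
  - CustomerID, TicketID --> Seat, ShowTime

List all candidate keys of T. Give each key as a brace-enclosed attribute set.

{CustomerID, TicketID}, {Price, ShowTime, TicketID}, {ScreeningID, ShowTime, TicketID}

{TicketID} never appears on the right of any FD, so every key must include it.
Closure of {CustomerID, TicketID} is {City, CustomerID, Price, ScreeningID, Seat, ShowTime, TicketID}, the whole schema; {CustomerID, TicketID} is a candidate key.
Closure of {Price, ShowTime, TicketID} is {City, CustomerID, Price, ScreeningID, Seat, ShowTime, TicketID}, the whole schema; {Price, ShowTime, TicketID} is a candidate key.
Closure of {ScreeningID, ShowTime, TicketID} is {City, CustomerID, Price, ScreeningID, Seat, ShowTime, TicketID}, the whole schema; {ScreeningID, ShowTime, TicketID} is a candidate key.
These are minimal and exhaustive — every other superkey contains one of them.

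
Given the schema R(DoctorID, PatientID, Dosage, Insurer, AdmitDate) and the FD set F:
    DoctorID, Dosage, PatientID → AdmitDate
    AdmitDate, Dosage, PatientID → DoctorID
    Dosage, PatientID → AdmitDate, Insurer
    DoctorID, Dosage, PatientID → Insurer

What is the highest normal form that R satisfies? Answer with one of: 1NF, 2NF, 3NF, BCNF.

BCNF

Candidate key: {Dosage, PatientID}. Prime attributes: {Dosage, PatientID}.
Every FD has a superkey on the left, so the relation is in BCNF.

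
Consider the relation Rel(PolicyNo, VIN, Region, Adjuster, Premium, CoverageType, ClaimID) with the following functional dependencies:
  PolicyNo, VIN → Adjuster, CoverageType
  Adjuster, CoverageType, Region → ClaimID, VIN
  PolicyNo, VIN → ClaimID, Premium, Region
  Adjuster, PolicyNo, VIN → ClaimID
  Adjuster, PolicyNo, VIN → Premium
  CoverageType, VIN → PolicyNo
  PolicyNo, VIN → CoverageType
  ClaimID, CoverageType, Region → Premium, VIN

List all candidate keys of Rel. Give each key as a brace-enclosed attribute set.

{Adjuster, CoverageType, Region}, {ClaimID, CoverageType, Region}, {CoverageType, VIN}, {PolicyNo, VIN}

{CoverageType, VIN}⁺ = {Adjuster, ClaimID, CoverageType, PolicyNo, Premium, Region, VIN}, which is every attribute, so {CoverageType, VIN} is a candidate key.
{PolicyNo, VIN}⁺ = {Adjuster, ClaimID, CoverageType, PolicyNo, Premium, Region, VIN}, which is every attribute, so {PolicyNo, VIN} is a candidate key.
{Adjuster, CoverageType, Region}⁺ = {Adjuster, ClaimID, CoverageType, PolicyNo, Premium, Region, VIN}, which is every attribute, so {Adjuster, CoverageType, Region} is a candidate key.
{ClaimID, CoverageType, Region}⁺ = {Adjuster, ClaimID, CoverageType, PolicyNo, Premium, Region, VIN}, which is every attribute, so {ClaimID, CoverageType, Region} is a candidate key.
No proper subset of any of these is a key, and no other minimal superkey exists.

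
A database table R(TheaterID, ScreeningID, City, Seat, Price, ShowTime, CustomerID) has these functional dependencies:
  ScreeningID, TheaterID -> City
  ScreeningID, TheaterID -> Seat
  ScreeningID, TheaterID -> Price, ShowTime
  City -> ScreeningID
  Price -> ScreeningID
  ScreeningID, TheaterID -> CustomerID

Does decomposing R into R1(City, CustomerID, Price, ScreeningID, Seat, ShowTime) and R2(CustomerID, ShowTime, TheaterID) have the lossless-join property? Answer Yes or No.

No

The shared attributes are {CustomerID, ShowTime} and {CustomerID, ShowTime}⁺ = {CustomerID, ShowTime}.
Neither R1 nor R2 is contained in that closure, so the decomposition is lossy.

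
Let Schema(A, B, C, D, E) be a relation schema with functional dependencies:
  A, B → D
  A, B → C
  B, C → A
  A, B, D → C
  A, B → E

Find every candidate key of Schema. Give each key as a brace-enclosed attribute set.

{B} never appears on the right of any FD, so every key must include it.
{A, B} is a candidate key since {A, B}⁺ = {A, B, C, D, E} covers every attribute.
{B, C} is a candidate key since {B, C}⁺ = {A, B, C, D, E} covers every attribute.
These are minimal and exhaustive — every other superkey contains one of them.

{A, B}, {B, C}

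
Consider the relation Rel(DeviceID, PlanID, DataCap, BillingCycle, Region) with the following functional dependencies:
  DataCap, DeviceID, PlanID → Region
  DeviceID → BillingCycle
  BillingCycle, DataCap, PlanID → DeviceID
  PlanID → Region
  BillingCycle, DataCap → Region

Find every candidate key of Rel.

No FD produces {DataCap, PlanID}, so they must be in every candidate key.
{BillingCycle, DataCap, PlanID} is a candidate key since {BillingCycle, DataCap, PlanID}⁺ = {BillingCycle, DataCap, DeviceID, PlanID, Region} covers every attribute.
{DataCap, DeviceID, PlanID} is a candidate key since {DataCap, DeviceID, PlanID}⁺ = {BillingCycle, DataCap, DeviceID, PlanID, Region} covers every attribute.
No proper subset of any of these is a key, and no other minimal superkey exists.

{BillingCycle, DataCap, PlanID}, {DataCap, DeviceID, PlanID}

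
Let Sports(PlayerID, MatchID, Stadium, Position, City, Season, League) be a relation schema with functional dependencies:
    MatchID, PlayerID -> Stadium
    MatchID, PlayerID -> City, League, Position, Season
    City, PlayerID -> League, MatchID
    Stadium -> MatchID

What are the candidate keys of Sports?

{City, PlayerID}, {MatchID, PlayerID}, {PlayerID, Stadium}

{PlayerID} never appears on the right of any FD, so every key must include it.
Closure of {City, PlayerID} is {City, League, MatchID, PlayerID, Position, Season, Stadium}, the whole schema; {City, PlayerID} is a candidate key.
Closure of {MatchID, PlayerID} is {City, League, MatchID, PlayerID, Position, Season, Stadium}, the whole schema; {MatchID, PlayerID} is a candidate key.
Closure of {PlayerID, Stadium} is {City, League, MatchID, PlayerID, Position, Season, Stadium}, the whole schema; {PlayerID, Stadium} is a candidate key.
Any other superkey properly contains one of these, so there are no further candidate keys.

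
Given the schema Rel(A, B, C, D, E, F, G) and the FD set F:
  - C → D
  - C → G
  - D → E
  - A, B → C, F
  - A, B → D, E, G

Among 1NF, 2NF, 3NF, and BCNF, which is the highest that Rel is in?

2NF

Candidate key: {A, B}. Prime attributes: {A, B}.
C → D: {C}⁺ = {C, D, E, G}, which is not all of the attributes, so the left side is not a superkey — BCNF is violated.
C → D has non-prime {D} on the right and a non-superkey on the left, so 3NF fails.
Checking every proper subset of each key, none determines a non-prime attribute — 2NF is satisfied.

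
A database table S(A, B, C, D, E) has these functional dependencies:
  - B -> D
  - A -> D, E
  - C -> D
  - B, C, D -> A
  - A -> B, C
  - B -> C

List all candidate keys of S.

{A}, {B}

Closure of {A} is {A, B, C, D, E}, the whole schema; {A} is a candidate key.
Closure of {B} is {A, B, C, D, E}, the whole schema; {B} is a candidate key.
Any other superkey properly contains one of these, so there are no further candidate keys.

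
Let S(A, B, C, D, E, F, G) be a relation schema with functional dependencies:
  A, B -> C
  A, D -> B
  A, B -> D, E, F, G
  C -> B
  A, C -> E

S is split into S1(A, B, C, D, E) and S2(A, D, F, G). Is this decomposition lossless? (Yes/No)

S1 ∩ S2 = {A, D}; its closure under F is {A, B, C, D, E, F, G}.
This includes all of S1, so the common attributes are a superkey of S1 — the join is lossless.

Yes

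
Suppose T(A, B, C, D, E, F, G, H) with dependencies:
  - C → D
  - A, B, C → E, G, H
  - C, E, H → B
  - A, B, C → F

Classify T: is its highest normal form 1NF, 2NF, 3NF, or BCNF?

Candidate keys: {A, B, C}, {A, C, E, H}. Prime attributes: {A, B, C, E, H}.
C → D breaks BCNF: {C}⁺ = {C, D}, so {C} is not a superkey.
Because {D} is non-prime and the left side of C → D is not a superkey, the relation is not in 3NF.
The proper key subset {C} of {A, B, C} determines non-prime {D}, so the relation is not even in 2NF.

1NF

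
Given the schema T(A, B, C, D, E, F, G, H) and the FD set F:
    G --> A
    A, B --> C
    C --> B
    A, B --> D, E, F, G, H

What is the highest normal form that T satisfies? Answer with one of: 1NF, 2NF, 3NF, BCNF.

Candidate keys: {A, B}, {A, C}, {B, G}, {C, G}. Prime attributes: {A, B, C, G}.
For G --> A we have {G}⁺ = {A, G}; {G} is not a superkey, so BCNF fails.
Since {A} ⊆ prime attributes and every other non-superkey FD also has a prime right side, the schema is in 3NF.

3NF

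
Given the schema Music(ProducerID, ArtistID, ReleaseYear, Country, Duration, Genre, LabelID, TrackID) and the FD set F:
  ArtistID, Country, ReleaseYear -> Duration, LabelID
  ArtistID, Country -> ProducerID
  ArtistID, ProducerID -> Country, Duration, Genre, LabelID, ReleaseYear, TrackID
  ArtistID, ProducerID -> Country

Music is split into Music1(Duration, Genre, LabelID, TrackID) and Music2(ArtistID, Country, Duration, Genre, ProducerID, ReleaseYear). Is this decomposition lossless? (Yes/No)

Common attributes: {Duration, Genre}; their closure is {Duration, Genre}.
Neither Music1 nor Music2 is contained in that closure, so the decomposition is lossy.

No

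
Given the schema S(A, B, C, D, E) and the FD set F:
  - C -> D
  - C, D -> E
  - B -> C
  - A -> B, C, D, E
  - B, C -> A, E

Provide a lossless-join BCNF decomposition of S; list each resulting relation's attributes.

Candidate keys of the original relation: {A}, {B}.
Within {A, B, C, D, E}: {C}⁺ ∩ {A, B, C, D, E} = {C, D, E}, not the whole set, so C -> D, E violates BCNF; decompose into {C, D, E} and {A, B, C}.
{C, D, E} is in BCNF.
{A, B, C} is in BCNF.

{A, B, C}; {C, D, E}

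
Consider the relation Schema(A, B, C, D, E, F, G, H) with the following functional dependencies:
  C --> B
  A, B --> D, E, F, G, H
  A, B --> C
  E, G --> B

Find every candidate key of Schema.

{A, B}, {A, C}, {A, E, G}

No FD produces {A}, so it must be in every candidate key.
{A, B}⁺ = {A, B, C, D, E, F, G, H} — all of the relation — so {A, B} is a candidate key.
{A, C}⁺ = {A, B, C, D, E, F, G, H} — all of the relation — so {A, C} is a candidate key.
{A, E, G}⁺ = {A, B, C, D, E, F, G, H} — all of the relation — so {A, E, G} is a candidate key.
Any other superkey properly contains one of these, so there are no further candidate keys.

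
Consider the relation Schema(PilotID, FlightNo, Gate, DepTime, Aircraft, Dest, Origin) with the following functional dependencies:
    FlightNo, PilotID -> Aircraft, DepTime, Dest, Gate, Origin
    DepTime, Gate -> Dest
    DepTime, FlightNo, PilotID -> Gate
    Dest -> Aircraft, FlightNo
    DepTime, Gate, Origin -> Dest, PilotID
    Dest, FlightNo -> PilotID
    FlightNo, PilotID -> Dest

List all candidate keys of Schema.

{DepTime, Gate}, {Dest}, {FlightNo, PilotID}

{Dest}⁺ = {Aircraft, DepTime, Dest, FlightNo, Gate, Origin, PilotID} — all of the relation — so {Dest} is a candidate key.
{DepTime, Gate}⁺ = {Aircraft, DepTime, Dest, FlightNo, Gate, Origin, PilotID} — all of the relation — so {DepTime, Gate} is a candidate key.
{FlightNo, PilotID}⁺ = {Aircraft, DepTime, Dest, FlightNo, Gate, Origin, PilotID} — all of the relation — so {FlightNo, PilotID} is a candidate key.
These are minimal and exhaustive — every other superkey contains one of them.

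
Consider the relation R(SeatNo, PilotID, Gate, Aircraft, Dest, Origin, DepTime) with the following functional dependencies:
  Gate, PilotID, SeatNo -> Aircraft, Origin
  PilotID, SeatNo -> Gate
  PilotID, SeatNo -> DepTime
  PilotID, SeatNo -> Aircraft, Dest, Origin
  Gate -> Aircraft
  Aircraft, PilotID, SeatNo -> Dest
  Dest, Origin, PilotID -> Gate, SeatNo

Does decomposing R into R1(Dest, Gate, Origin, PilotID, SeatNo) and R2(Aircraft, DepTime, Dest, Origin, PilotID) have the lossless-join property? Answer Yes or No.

Yes

R1 ∩ R2 = {Dest, Origin, PilotID}; its closure under F is {Aircraft, DepTime, Dest, Gate, Origin, PilotID, SeatNo}.
This includes all of R1, so the common attributes are a superkey of R1 — the join is lossless.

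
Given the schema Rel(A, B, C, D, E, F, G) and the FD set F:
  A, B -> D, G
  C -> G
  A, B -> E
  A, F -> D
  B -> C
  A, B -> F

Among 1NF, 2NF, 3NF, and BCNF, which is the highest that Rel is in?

1NF

Candidate key: {A, B}. Prime attributes: {A, B}.
C -> G breaks BCNF: {C}⁺ = {C, G}, so {C} is not a superkey.
Because {G} is non-prime and the left side of C -> G is not a superkey, the relation is not in 3NF.
Since {B} ⊂ {A, B} and {B}⁺ ⊇ {C, G} with {C, G} non-prime, there is a partial dependency; 2NF fails.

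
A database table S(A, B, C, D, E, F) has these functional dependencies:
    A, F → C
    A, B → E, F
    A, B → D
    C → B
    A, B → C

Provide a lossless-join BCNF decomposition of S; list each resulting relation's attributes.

Candidate keys of the original relation: {A, B}, {A, C}, {A, F}.
Within {A, B, C, D, E, F}: {C}⁺ ∩ {A, B, C, D, E, F} = {B, C}, not the whole set, so C → B violates BCNF; decompose into {B, C} and {A, C, D, E, F}.
{B, C} is in BCNF.
{A, C, D, E, F} is in BCNF.

{A, C, D, E, F}; {B, C}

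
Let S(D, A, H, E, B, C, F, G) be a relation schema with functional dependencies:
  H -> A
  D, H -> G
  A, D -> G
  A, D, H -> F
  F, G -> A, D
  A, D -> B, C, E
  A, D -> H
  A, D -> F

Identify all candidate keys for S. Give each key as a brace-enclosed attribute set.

Closure of {A, D} is {A, B, C, D, E, F, G, H}, the whole schema; {A, D} is a candidate key.
Closure of {D, H} is {A, B, C, D, E, F, G, H}, the whole schema; {D, H} is a candidate key.
Closure of {F, G} is {A, B, C, D, E, F, G, H}, the whole schema; {F, G} is a candidate key.
Any other superkey properly contains one of these, so there are no further candidate keys.

{A, D}, {D, H}, {F, G}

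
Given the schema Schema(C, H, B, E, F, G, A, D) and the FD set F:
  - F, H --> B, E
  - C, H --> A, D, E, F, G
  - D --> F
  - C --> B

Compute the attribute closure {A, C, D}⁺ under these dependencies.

Start with {A, C, D}.
D --> F applies; add {F} → now {A, C, D, F}.
C --> B applies; add {B} → now {A, B, C, D, F}.
No further FD applies.

{A, B, C, D, F}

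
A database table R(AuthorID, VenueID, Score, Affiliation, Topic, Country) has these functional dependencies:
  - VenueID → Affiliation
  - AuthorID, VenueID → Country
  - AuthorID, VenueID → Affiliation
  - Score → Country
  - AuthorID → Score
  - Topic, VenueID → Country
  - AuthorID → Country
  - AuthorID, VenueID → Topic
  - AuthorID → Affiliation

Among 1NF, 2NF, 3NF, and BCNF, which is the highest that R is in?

Candidate key: {AuthorID, VenueID}. Prime attributes: {AuthorID, VenueID}.
VenueID → Affiliation breaks BCNF: {VenueID}⁺ = {Affiliation, VenueID}, so {VenueID} is not a superkey.
VenueID → Affiliation determines the non-prime attribute {Affiliation} from a non-superkey — 3NF is violated.
{AuthorID} is a proper subset of the key {AuthorID, VenueID}, and {AuthorID}⁺ contains the non-prime attributes {Affiliation, Country, Score} — a partial dependency, so 2NF is violated.

1NF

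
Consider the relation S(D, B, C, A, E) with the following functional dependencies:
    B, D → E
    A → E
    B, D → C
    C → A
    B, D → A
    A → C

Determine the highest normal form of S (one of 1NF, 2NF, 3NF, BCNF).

Candidate key: {B, D}. Prime attributes: {B, D}.
A → E breaks BCNF: {A}⁺ = {A, C, E}, so {A} is not a superkey.
A → E has non-prime {E} on the right and a non-superkey on the left, so 3NF fails.
No proper subset of a key has a non-prime attribute in its closure, so there is no partial dependency; 2NF holds.

2NF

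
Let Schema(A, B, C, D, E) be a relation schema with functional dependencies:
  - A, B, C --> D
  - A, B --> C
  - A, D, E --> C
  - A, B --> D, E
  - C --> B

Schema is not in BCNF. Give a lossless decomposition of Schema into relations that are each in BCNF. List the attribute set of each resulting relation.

Candidate keys of the original relation: {A, B}, {A, C}, {A, D, E}.
In {A, B, C, D, E}, {C} is not a superkey ({C}⁺ restricted to this set is {B, C}), so split on C --> B into {B, C} and {A, C, D, E}.
{B, C} is in BCNF.
{A, C, D, E} is in BCNF.

{A, C, D, E}; {B, C}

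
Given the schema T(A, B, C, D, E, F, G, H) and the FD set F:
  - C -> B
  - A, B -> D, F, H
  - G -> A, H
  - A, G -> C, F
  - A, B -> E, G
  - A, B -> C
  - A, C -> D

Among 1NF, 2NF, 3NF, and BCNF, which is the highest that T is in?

3NF

Candidate keys: {A, B}, {A, C}, {G}. Prime attributes: {A, B, C, G}.
C -> B: {C}⁺ = {B, C}, which is not all of the attributes, so the left side is not a superkey — BCNF is violated.
Its right-hand attributes {B} are all prime, as are those of every other non-superkey FD — the relation is in 3NF.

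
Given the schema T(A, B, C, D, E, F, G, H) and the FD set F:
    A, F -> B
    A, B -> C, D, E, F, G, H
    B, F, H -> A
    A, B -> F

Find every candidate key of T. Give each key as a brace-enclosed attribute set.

{A, B}, {A, F}, {B, F, H}

{A, B} is a candidate key since {A, B}⁺ = {A, B, C, D, E, F, G, H} covers every attribute.
{A, F} is a candidate key since {A, F}⁺ = {A, B, C, D, E, F, G, H} covers every attribute.
{B, F, H} is a candidate key since {B, F, H}⁺ = {A, B, C, D, E, F, G, H} covers every attribute.
No proper subset of any of these is a key, and no other minimal superkey exists.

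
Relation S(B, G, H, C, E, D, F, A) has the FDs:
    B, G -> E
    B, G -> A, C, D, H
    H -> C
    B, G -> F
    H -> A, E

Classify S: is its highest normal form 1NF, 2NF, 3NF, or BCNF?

2NF

Candidate key: {B, G}. Prime attributes: {B, G}.
For H -> C we have {H}⁺ = {A, C, E, H}; {H} is not a superkey, so BCNF fails.
H -> C has non-prime {C} on the right and a non-superkey on the left, so 3NF fails.
No non-prime attribute depends on a proper subset of any candidate key, so 2NF holds.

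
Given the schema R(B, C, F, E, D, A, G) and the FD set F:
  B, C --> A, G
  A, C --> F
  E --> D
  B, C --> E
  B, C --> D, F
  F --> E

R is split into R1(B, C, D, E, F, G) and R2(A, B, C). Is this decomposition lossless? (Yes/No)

Yes

R1 ∩ R2 = {B, C}; its closure under F is {A, B, C, D, E, F, G}.
R1 is contained in that closure, so R1 ∩ R2 --> R1 holds and the join is lossless.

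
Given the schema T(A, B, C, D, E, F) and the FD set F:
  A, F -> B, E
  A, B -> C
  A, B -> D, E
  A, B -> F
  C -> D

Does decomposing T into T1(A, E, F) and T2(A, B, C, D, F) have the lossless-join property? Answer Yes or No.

Yes

Common attributes: {A, F}; their closure is {A, B, C, D, E, F}.
This includes all of T1, so the common attributes are a superkey of T1 — the join is lossless.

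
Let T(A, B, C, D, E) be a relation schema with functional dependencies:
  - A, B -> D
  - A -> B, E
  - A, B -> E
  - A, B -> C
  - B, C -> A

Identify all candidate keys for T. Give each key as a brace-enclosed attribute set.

{A}, {B, C}

Closure of {A} is {A, B, C, D, E}, the whole schema; {A} is a candidate key.
Closure of {B, C} is {A, B, C, D, E}, the whole schema; {B, C} is a candidate key.
These are minimal and exhaustive — every other superkey contains one of them.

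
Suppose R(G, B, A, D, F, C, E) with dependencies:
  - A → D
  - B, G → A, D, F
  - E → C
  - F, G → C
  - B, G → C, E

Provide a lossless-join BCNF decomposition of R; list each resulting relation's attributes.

Candidate key of the original relation: {B, G}.
In {A, B, C, D, E, F, G}, {A} is not a superkey ({A}⁺ restricted to this set is {A, D}), so split on A → D into {A, D} and {A, B, C, E, F, G}.
{A, D}: every determinant is a superkey — BCNF.
In {A, B, C, E, F, G}, {E} is not a superkey ({E}⁺ restricted to this set is {C, E}), so split on E → C into {C, E} and {A, B, E, F, G}.
{C, E}: every determinant is a superkey — BCNF.
{A, B, E, F, G}: every determinant is a superkey — BCNF.

{A, B, E, F, G}; {A, D}; {C, E}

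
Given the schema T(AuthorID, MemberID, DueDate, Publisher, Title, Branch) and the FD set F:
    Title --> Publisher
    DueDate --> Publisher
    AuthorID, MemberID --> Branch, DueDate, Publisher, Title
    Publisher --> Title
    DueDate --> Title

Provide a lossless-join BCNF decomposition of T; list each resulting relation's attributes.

{AuthorID, Branch, DueDate, MemberID}; {DueDate, Title}; {Publisher, Title}

Candidate key of the original relation: {AuthorID, MemberID}.
Within {AuthorID, Branch, DueDate, MemberID, Publisher, Title}: {Title}⁺ ∩ {AuthorID, Branch, DueDate, MemberID, Publisher, Title} = {Publisher, Title}, not the whole set, so Title --> Publisher violates BCNF; decompose into {Publisher, Title} and {AuthorID, Branch, DueDate, MemberID, Title}.
{Publisher, Title} is in BCNF.
Within {AuthorID, Branch, DueDate, MemberID, Title}: {DueDate}⁺ ∩ {AuthorID, Branch, DueDate, MemberID, Title} = {DueDate, Title}, not the whole set, so DueDate --> Title violates BCNF; decompose into {DueDate, Title} and {AuthorID, Branch, DueDate, MemberID}.
{DueDate, Title} is in BCNF.
{AuthorID, Branch, DueDate, MemberID} is in BCNF.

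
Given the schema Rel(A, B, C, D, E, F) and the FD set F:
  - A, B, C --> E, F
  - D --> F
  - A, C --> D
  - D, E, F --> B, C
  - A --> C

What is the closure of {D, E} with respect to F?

Start with {D, E}.
D --> F applies; add {F} → now {D, E, F}.
D, E, F --> B, C applies; add {B, C} → now {B, C, D, E, F}.
No further FD applies.

{B, C, D, E, F}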